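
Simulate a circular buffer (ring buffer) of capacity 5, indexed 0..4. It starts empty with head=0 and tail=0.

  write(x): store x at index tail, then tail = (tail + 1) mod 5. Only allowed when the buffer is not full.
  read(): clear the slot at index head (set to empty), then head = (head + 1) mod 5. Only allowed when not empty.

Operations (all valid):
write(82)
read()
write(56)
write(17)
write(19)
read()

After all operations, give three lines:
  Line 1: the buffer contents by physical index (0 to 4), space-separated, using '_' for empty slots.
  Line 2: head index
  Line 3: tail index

write(82): buf=[82 _ _ _ _], head=0, tail=1, size=1
read(): buf=[_ _ _ _ _], head=1, tail=1, size=0
write(56): buf=[_ 56 _ _ _], head=1, tail=2, size=1
write(17): buf=[_ 56 17 _ _], head=1, tail=3, size=2
write(19): buf=[_ 56 17 19 _], head=1, tail=4, size=3
read(): buf=[_ _ 17 19 _], head=2, tail=4, size=2

Answer: _ _ 17 19 _
2
4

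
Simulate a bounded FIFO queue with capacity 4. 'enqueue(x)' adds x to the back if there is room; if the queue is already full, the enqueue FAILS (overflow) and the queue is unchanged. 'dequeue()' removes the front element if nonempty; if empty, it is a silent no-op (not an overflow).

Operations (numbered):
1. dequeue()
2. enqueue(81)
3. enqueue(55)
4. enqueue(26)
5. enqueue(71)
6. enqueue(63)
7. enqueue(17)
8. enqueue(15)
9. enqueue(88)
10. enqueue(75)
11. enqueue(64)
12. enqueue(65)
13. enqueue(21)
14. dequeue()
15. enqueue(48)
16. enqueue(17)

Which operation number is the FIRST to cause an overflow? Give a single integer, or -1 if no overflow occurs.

Answer: 6

Derivation:
1. dequeue(): empty, no-op, size=0
2. enqueue(81): size=1
3. enqueue(55): size=2
4. enqueue(26): size=3
5. enqueue(71): size=4
6. enqueue(63): size=4=cap → OVERFLOW (fail)
7. enqueue(17): size=4=cap → OVERFLOW (fail)
8. enqueue(15): size=4=cap → OVERFLOW (fail)
9. enqueue(88): size=4=cap → OVERFLOW (fail)
10. enqueue(75): size=4=cap → OVERFLOW (fail)
11. enqueue(64): size=4=cap → OVERFLOW (fail)
12. enqueue(65): size=4=cap → OVERFLOW (fail)
13. enqueue(21): size=4=cap → OVERFLOW (fail)
14. dequeue(): size=3
15. enqueue(48): size=4
16. enqueue(17): size=4=cap → OVERFLOW (fail)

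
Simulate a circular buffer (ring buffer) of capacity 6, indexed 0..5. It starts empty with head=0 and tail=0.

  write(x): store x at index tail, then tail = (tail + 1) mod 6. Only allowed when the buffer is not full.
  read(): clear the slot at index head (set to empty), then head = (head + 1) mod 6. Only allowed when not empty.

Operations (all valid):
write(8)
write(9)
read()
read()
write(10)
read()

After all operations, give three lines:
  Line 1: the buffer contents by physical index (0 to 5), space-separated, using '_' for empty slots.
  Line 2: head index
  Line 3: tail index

write(8): buf=[8 _ _ _ _ _], head=0, tail=1, size=1
write(9): buf=[8 9 _ _ _ _], head=0, tail=2, size=2
read(): buf=[_ 9 _ _ _ _], head=1, tail=2, size=1
read(): buf=[_ _ _ _ _ _], head=2, tail=2, size=0
write(10): buf=[_ _ 10 _ _ _], head=2, tail=3, size=1
read(): buf=[_ _ _ _ _ _], head=3, tail=3, size=0

Answer: _ _ _ _ _ _
3
3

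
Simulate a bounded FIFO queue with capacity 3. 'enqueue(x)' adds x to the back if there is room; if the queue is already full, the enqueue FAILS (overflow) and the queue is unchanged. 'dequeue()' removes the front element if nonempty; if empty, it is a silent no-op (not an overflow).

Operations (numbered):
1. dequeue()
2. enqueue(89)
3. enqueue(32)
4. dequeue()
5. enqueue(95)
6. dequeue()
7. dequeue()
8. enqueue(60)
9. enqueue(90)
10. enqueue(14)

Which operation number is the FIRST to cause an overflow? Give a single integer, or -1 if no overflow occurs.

Answer: -1

Derivation:
1. dequeue(): empty, no-op, size=0
2. enqueue(89): size=1
3. enqueue(32): size=2
4. dequeue(): size=1
5. enqueue(95): size=2
6. dequeue(): size=1
7. dequeue(): size=0
8. enqueue(60): size=1
9. enqueue(90): size=2
10. enqueue(14): size=3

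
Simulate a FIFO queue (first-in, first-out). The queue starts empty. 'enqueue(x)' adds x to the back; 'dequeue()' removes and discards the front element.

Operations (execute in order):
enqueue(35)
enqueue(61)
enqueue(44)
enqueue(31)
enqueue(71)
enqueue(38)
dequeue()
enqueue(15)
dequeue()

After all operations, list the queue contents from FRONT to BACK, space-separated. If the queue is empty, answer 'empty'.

enqueue(35): [35]
enqueue(61): [35, 61]
enqueue(44): [35, 61, 44]
enqueue(31): [35, 61, 44, 31]
enqueue(71): [35, 61, 44, 31, 71]
enqueue(38): [35, 61, 44, 31, 71, 38]
dequeue(): [61, 44, 31, 71, 38]
enqueue(15): [61, 44, 31, 71, 38, 15]
dequeue(): [44, 31, 71, 38, 15]

Answer: 44 31 71 38 15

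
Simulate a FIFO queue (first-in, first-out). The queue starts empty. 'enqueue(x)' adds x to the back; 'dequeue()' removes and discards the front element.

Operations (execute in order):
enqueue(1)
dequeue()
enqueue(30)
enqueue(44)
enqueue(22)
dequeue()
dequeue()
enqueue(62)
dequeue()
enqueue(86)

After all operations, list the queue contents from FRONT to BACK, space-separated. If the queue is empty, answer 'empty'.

enqueue(1): [1]
dequeue(): []
enqueue(30): [30]
enqueue(44): [30, 44]
enqueue(22): [30, 44, 22]
dequeue(): [44, 22]
dequeue(): [22]
enqueue(62): [22, 62]
dequeue(): [62]
enqueue(86): [62, 86]

Answer: 62 86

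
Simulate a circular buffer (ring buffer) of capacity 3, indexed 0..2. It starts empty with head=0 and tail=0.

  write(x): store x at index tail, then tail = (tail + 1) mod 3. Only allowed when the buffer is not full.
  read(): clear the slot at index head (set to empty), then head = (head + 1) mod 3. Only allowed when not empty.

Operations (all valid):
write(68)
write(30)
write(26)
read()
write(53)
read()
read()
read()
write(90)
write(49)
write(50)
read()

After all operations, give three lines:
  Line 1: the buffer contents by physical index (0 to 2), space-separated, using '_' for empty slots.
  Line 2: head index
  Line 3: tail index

Answer: 50 _ 49
2
1

Derivation:
write(68): buf=[68 _ _], head=0, tail=1, size=1
write(30): buf=[68 30 _], head=0, tail=2, size=2
write(26): buf=[68 30 26], head=0, tail=0, size=3
read(): buf=[_ 30 26], head=1, tail=0, size=2
write(53): buf=[53 30 26], head=1, tail=1, size=3
read(): buf=[53 _ 26], head=2, tail=1, size=2
read(): buf=[53 _ _], head=0, tail=1, size=1
read(): buf=[_ _ _], head=1, tail=1, size=0
write(90): buf=[_ 90 _], head=1, tail=2, size=1
write(49): buf=[_ 90 49], head=1, tail=0, size=2
write(50): buf=[50 90 49], head=1, tail=1, size=3
read(): buf=[50 _ 49], head=2, tail=1, size=2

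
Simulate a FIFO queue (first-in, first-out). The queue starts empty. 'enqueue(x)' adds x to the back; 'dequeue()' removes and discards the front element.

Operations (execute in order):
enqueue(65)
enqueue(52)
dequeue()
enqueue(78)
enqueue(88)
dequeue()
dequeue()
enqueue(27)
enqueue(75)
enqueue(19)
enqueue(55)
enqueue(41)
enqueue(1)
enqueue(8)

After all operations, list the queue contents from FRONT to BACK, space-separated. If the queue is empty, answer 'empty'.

enqueue(65): [65]
enqueue(52): [65, 52]
dequeue(): [52]
enqueue(78): [52, 78]
enqueue(88): [52, 78, 88]
dequeue(): [78, 88]
dequeue(): [88]
enqueue(27): [88, 27]
enqueue(75): [88, 27, 75]
enqueue(19): [88, 27, 75, 19]
enqueue(55): [88, 27, 75, 19, 55]
enqueue(41): [88, 27, 75, 19, 55, 41]
enqueue(1): [88, 27, 75, 19, 55, 41, 1]
enqueue(8): [88, 27, 75, 19, 55, 41, 1, 8]

Answer: 88 27 75 19 55 41 1 8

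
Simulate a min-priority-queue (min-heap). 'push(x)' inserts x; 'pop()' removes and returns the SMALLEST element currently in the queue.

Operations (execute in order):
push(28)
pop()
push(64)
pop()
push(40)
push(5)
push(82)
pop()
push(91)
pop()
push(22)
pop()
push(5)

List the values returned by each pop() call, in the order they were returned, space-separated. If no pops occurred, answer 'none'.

push(28): heap contents = [28]
pop() → 28: heap contents = []
push(64): heap contents = [64]
pop() → 64: heap contents = []
push(40): heap contents = [40]
push(5): heap contents = [5, 40]
push(82): heap contents = [5, 40, 82]
pop() → 5: heap contents = [40, 82]
push(91): heap contents = [40, 82, 91]
pop() → 40: heap contents = [82, 91]
push(22): heap contents = [22, 82, 91]
pop() → 22: heap contents = [82, 91]
push(5): heap contents = [5, 82, 91]

Answer: 28 64 5 40 22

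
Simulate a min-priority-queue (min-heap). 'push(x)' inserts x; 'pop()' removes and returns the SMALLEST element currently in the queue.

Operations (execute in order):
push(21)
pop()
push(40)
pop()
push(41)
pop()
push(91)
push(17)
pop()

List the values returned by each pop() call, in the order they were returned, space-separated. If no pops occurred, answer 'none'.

Answer: 21 40 41 17

Derivation:
push(21): heap contents = [21]
pop() → 21: heap contents = []
push(40): heap contents = [40]
pop() → 40: heap contents = []
push(41): heap contents = [41]
pop() → 41: heap contents = []
push(91): heap contents = [91]
push(17): heap contents = [17, 91]
pop() → 17: heap contents = [91]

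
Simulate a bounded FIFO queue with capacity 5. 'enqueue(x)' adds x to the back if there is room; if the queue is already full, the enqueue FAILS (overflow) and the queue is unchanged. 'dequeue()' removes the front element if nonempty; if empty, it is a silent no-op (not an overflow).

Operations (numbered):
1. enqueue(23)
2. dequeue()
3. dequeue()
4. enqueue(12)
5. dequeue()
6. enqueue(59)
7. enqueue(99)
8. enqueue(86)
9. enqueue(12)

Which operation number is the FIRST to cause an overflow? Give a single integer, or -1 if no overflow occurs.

Answer: -1

Derivation:
1. enqueue(23): size=1
2. dequeue(): size=0
3. dequeue(): empty, no-op, size=0
4. enqueue(12): size=1
5. dequeue(): size=0
6. enqueue(59): size=1
7. enqueue(99): size=2
8. enqueue(86): size=3
9. enqueue(12): size=4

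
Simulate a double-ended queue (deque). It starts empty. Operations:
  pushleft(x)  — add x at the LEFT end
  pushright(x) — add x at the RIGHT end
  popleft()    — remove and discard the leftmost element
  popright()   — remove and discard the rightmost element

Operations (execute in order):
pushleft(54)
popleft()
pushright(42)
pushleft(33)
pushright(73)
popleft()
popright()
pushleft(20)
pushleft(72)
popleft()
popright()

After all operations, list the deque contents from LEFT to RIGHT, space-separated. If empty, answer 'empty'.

Answer: 20

Derivation:
pushleft(54): [54]
popleft(): []
pushright(42): [42]
pushleft(33): [33, 42]
pushright(73): [33, 42, 73]
popleft(): [42, 73]
popright(): [42]
pushleft(20): [20, 42]
pushleft(72): [72, 20, 42]
popleft(): [20, 42]
popright(): [20]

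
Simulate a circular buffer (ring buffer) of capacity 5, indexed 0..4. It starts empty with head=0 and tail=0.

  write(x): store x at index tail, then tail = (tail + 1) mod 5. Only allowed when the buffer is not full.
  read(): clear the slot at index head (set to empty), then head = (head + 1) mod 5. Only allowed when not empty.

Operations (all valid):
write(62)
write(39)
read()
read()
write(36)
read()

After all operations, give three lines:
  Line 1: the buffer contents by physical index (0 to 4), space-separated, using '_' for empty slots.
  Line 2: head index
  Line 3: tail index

Answer: _ _ _ _ _
3
3

Derivation:
write(62): buf=[62 _ _ _ _], head=0, tail=1, size=1
write(39): buf=[62 39 _ _ _], head=0, tail=2, size=2
read(): buf=[_ 39 _ _ _], head=1, tail=2, size=1
read(): buf=[_ _ _ _ _], head=2, tail=2, size=0
write(36): buf=[_ _ 36 _ _], head=2, tail=3, size=1
read(): buf=[_ _ _ _ _], head=3, tail=3, size=0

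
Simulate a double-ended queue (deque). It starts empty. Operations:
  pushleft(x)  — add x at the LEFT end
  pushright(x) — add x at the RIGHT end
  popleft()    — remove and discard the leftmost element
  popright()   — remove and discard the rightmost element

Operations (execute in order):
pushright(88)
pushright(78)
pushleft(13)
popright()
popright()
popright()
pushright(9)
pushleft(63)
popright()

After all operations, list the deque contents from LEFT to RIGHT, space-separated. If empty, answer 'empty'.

Answer: 63

Derivation:
pushright(88): [88]
pushright(78): [88, 78]
pushleft(13): [13, 88, 78]
popright(): [13, 88]
popright(): [13]
popright(): []
pushright(9): [9]
pushleft(63): [63, 9]
popright(): [63]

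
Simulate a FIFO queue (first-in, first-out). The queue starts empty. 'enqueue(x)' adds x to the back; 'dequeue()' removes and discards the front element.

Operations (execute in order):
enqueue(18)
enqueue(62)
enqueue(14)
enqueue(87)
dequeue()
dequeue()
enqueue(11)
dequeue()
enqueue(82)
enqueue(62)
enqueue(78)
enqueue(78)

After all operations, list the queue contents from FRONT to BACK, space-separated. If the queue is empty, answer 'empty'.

enqueue(18): [18]
enqueue(62): [18, 62]
enqueue(14): [18, 62, 14]
enqueue(87): [18, 62, 14, 87]
dequeue(): [62, 14, 87]
dequeue(): [14, 87]
enqueue(11): [14, 87, 11]
dequeue(): [87, 11]
enqueue(82): [87, 11, 82]
enqueue(62): [87, 11, 82, 62]
enqueue(78): [87, 11, 82, 62, 78]
enqueue(78): [87, 11, 82, 62, 78, 78]

Answer: 87 11 82 62 78 78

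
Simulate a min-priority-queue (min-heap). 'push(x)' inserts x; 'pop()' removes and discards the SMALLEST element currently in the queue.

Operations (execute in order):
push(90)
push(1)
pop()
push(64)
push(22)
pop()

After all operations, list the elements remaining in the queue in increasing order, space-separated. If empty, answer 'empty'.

Answer: 64 90

Derivation:
push(90): heap contents = [90]
push(1): heap contents = [1, 90]
pop() → 1: heap contents = [90]
push(64): heap contents = [64, 90]
push(22): heap contents = [22, 64, 90]
pop() → 22: heap contents = [64, 90]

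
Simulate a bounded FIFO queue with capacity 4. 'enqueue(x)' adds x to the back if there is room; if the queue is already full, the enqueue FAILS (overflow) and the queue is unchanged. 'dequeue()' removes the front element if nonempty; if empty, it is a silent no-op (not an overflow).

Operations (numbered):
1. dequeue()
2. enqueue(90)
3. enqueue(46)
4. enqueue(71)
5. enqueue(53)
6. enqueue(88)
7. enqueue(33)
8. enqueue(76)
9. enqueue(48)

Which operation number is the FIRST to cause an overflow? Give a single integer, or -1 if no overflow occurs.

Answer: 6

Derivation:
1. dequeue(): empty, no-op, size=0
2. enqueue(90): size=1
3. enqueue(46): size=2
4. enqueue(71): size=3
5. enqueue(53): size=4
6. enqueue(88): size=4=cap → OVERFLOW (fail)
7. enqueue(33): size=4=cap → OVERFLOW (fail)
8. enqueue(76): size=4=cap → OVERFLOW (fail)
9. enqueue(48): size=4=cap → OVERFLOW (fail)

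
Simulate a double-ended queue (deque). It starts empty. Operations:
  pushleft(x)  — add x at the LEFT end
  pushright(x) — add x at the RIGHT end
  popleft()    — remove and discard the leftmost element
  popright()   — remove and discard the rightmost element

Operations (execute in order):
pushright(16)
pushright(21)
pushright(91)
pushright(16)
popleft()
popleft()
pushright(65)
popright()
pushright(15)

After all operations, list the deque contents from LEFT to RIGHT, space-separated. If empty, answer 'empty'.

Answer: 91 16 15

Derivation:
pushright(16): [16]
pushright(21): [16, 21]
pushright(91): [16, 21, 91]
pushright(16): [16, 21, 91, 16]
popleft(): [21, 91, 16]
popleft(): [91, 16]
pushright(65): [91, 16, 65]
popright(): [91, 16]
pushright(15): [91, 16, 15]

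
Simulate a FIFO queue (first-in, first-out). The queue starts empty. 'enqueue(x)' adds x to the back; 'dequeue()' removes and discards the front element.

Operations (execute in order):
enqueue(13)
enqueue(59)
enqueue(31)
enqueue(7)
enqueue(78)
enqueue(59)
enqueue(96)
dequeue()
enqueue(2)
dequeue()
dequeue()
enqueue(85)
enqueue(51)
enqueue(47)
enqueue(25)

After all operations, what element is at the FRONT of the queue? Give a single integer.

enqueue(13): queue = [13]
enqueue(59): queue = [13, 59]
enqueue(31): queue = [13, 59, 31]
enqueue(7): queue = [13, 59, 31, 7]
enqueue(78): queue = [13, 59, 31, 7, 78]
enqueue(59): queue = [13, 59, 31, 7, 78, 59]
enqueue(96): queue = [13, 59, 31, 7, 78, 59, 96]
dequeue(): queue = [59, 31, 7, 78, 59, 96]
enqueue(2): queue = [59, 31, 7, 78, 59, 96, 2]
dequeue(): queue = [31, 7, 78, 59, 96, 2]
dequeue(): queue = [7, 78, 59, 96, 2]
enqueue(85): queue = [7, 78, 59, 96, 2, 85]
enqueue(51): queue = [7, 78, 59, 96, 2, 85, 51]
enqueue(47): queue = [7, 78, 59, 96, 2, 85, 51, 47]
enqueue(25): queue = [7, 78, 59, 96, 2, 85, 51, 47, 25]

Answer: 7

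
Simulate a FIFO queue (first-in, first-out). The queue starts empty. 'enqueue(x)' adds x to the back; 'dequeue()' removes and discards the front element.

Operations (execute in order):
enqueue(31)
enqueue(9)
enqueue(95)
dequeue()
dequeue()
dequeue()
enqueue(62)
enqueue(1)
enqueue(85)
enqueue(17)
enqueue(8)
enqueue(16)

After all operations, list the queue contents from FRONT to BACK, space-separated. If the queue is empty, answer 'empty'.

Answer: 62 1 85 17 8 16

Derivation:
enqueue(31): [31]
enqueue(9): [31, 9]
enqueue(95): [31, 9, 95]
dequeue(): [9, 95]
dequeue(): [95]
dequeue(): []
enqueue(62): [62]
enqueue(1): [62, 1]
enqueue(85): [62, 1, 85]
enqueue(17): [62, 1, 85, 17]
enqueue(8): [62, 1, 85, 17, 8]
enqueue(16): [62, 1, 85, 17, 8, 16]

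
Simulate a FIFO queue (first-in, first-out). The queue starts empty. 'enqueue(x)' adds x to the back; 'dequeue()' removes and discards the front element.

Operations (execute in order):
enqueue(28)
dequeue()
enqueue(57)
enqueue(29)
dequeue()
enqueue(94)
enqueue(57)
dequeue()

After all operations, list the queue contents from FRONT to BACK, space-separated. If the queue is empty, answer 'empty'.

enqueue(28): [28]
dequeue(): []
enqueue(57): [57]
enqueue(29): [57, 29]
dequeue(): [29]
enqueue(94): [29, 94]
enqueue(57): [29, 94, 57]
dequeue(): [94, 57]

Answer: 94 57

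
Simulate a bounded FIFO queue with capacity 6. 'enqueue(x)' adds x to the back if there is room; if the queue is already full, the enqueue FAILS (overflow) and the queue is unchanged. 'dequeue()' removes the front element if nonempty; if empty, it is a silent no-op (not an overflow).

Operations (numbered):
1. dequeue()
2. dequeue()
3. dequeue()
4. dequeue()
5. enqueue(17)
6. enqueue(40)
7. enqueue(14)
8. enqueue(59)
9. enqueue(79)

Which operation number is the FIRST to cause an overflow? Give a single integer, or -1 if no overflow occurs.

1. dequeue(): empty, no-op, size=0
2. dequeue(): empty, no-op, size=0
3. dequeue(): empty, no-op, size=0
4. dequeue(): empty, no-op, size=0
5. enqueue(17): size=1
6. enqueue(40): size=2
7. enqueue(14): size=3
8. enqueue(59): size=4
9. enqueue(79): size=5

Answer: -1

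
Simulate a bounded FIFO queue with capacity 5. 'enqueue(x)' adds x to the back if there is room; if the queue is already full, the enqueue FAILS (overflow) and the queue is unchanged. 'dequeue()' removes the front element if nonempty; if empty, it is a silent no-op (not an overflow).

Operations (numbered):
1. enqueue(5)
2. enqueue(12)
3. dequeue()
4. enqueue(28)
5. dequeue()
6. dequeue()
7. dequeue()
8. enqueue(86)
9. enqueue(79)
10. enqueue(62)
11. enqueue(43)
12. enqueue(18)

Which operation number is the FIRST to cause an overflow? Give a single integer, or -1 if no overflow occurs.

1. enqueue(5): size=1
2. enqueue(12): size=2
3. dequeue(): size=1
4. enqueue(28): size=2
5. dequeue(): size=1
6. dequeue(): size=0
7. dequeue(): empty, no-op, size=0
8. enqueue(86): size=1
9. enqueue(79): size=2
10. enqueue(62): size=3
11. enqueue(43): size=4
12. enqueue(18): size=5

Answer: -1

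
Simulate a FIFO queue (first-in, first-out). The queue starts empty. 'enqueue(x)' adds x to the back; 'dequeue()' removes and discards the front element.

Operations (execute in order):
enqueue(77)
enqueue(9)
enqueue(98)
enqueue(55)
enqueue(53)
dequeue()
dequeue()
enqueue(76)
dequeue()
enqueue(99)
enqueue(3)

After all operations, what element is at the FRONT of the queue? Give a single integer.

enqueue(77): queue = [77]
enqueue(9): queue = [77, 9]
enqueue(98): queue = [77, 9, 98]
enqueue(55): queue = [77, 9, 98, 55]
enqueue(53): queue = [77, 9, 98, 55, 53]
dequeue(): queue = [9, 98, 55, 53]
dequeue(): queue = [98, 55, 53]
enqueue(76): queue = [98, 55, 53, 76]
dequeue(): queue = [55, 53, 76]
enqueue(99): queue = [55, 53, 76, 99]
enqueue(3): queue = [55, 53, 76, 99, 3]

Answer: 55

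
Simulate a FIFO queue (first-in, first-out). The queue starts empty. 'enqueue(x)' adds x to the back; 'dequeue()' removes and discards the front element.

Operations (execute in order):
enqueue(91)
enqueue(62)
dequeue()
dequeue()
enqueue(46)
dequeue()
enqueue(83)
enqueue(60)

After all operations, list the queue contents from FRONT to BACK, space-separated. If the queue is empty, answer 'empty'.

enqueue(91): [91]
enqueue(62): [91, 62]
dequeue(): [62]
dequeue(): []
enqueue(46): [46]
dequeue(): []
enqueue(83): [83]
enqueue(60): [83, 60]

Answer: 83 60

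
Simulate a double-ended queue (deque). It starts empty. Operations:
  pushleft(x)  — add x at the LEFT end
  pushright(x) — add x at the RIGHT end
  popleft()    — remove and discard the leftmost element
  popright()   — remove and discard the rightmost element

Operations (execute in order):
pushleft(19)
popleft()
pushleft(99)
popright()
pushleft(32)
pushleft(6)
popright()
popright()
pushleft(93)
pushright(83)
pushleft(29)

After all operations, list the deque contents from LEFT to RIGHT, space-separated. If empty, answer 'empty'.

Answer: 29 93 83

Derivation:
pushleft(19): [19]
popleft(): []
pushleft(99): [99]
popright(): []
pushleft(32): [32]
pushleft(6): [6, 32]
popright(): [6]
popright(): []
pushleft(93): [93]
pushright(83): [93, 83]
pushleft(29): [29, 93, 83]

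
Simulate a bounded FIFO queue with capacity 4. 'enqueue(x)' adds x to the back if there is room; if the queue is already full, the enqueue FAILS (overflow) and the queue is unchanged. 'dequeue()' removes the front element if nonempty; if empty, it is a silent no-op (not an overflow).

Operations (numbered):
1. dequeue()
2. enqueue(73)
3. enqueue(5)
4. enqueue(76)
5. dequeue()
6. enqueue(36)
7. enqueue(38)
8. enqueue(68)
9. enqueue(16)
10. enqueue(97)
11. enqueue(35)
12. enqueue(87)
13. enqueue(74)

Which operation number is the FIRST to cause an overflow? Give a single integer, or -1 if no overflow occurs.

Answer: 8

Derivation:
1. dequeue(): empty, no-op, size=0
2. enqueue(73): size=1
3. enqueue(5): size=2
4. enqueue(76): size=3
5. dequeue(): size=2
6. enqueue(36): size=3
7. enqueue(38): size=4
8. enqueue(68): size=4=cap → OVERFLOW (fail)
9. enqueue(16): size=4=cap → OVERFLOW (fail)
10. enqueue(97): size=4=cap → OVERFLOW (fail)
11. enqueue(35): size=4=cap → OVERFLOW (fail)
12. enqueue(87): size=4=cap → OVERFLOW (fail)
13. enqueue(74): size=4=cap → OVERFLOW (fail)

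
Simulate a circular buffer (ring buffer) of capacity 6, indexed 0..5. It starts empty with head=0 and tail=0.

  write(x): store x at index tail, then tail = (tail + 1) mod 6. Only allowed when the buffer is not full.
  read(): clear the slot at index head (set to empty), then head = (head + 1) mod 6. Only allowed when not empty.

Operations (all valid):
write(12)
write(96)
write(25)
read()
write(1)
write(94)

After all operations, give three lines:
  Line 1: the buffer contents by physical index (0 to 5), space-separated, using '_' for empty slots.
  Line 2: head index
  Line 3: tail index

Answer: _ 96 25 1 94 _
1
5

Derivation:
write(12): buf=[12 _ _ _ _ _], head=0, tail=1, size=1
write(96): buf=[12 96 _ _ _ _], head=0, tail=2, size=2
write(25): buf=[12 96 25 _ _ _], head=0, tail=3, size=3
read(): buf=[_ 96 25 _ _ _], head=1, tail=3, size=2
write(1): buf=[_ 96 25 1 _ _], head=1, tail=4, size=3
write(94): buf=[_ 96 25 1 94 _], head=1, tail=5, size=4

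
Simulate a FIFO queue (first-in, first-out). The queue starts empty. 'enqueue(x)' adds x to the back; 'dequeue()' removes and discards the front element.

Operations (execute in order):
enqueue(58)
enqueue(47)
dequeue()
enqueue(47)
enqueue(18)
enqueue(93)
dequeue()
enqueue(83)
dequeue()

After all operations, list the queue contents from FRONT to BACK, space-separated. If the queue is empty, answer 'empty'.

enqueue(58): [58]
enqueue(47): [58, 47]
dequeue(): [47]
enqueue(47): [47, 47]
enqueue(18): [47, 47, 18]
enqueue(93): [47, 47, 18, 93]
dequeue(): [47, 18, 93]
enqueue(83): [47, 18, 93, 83]
dequeue(): [18, 93, 83]

Answer: 18 93 83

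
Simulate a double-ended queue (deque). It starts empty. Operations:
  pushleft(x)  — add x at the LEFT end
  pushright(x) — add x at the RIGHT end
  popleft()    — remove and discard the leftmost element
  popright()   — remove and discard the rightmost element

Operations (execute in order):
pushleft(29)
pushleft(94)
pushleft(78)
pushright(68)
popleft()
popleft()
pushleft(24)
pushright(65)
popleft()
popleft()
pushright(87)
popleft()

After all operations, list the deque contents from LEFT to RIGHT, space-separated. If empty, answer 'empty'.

Answer: 65 87

Derivation:
pushleft(29): [29]
pushleft(94): [94, 29]
pushleft(78): [78, 94, 29]
pushright(68): [78, 94, 29, 68]
popleft(): [94, 29, 68]
popleft(): [29, 68]
pushleft(24): [24, 29, 68]
pushright(65): [24, 29, 68, 65]
popleft(): [29, 68, 65]
popleft(): [68, 65]
pushright(87): [68, 65, 87]
popleft(): [65, 87]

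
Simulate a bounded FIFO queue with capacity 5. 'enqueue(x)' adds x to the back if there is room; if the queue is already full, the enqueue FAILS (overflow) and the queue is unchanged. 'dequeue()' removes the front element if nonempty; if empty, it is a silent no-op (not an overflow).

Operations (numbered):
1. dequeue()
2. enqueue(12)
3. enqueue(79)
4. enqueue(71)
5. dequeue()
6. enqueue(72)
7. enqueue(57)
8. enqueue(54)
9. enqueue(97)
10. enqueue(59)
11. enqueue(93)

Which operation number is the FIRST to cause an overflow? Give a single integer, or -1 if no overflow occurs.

Answer: 9

Derivation:
1. dequeue(): empty, no-op, size=0
2. enqueue(12): size=1
3. enqueue(79): size=2
4. enqueue(71): size=3
5. dequeue(): size=2
6. enqueue(72): size=3
7. enqueue(57): size=4
8. enqueue(54): size=5
9. enqueue(97): size=5=cap → OVERFLOW (fail)
10. enqueue(59): size=5=cap → OVERFLOW (fail)
11. enqueue(93): size=5=cap → OVERFLOW (fail)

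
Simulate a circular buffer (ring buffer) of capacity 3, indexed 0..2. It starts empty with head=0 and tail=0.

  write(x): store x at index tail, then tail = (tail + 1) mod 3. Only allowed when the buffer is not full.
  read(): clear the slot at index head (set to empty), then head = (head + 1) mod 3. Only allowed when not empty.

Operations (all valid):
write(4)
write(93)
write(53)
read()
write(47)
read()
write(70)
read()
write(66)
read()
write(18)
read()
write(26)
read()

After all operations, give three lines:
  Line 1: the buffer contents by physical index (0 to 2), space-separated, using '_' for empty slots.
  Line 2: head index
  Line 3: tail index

Answer: 18 26 _
0
2

Derivation:
write(4): buf=[4 _ _], head=0, tail=1, size=1
write(93): buf=[4 93 _], head=0, tail=2, size=2
write(53): buf=[4 93 53], head=0, tail=0, size=3
read(): buf=[_ 93 53], head=1, tail=0, size=2
write(47): buf=[47 93 53], head=1, tail=1, size=3
read(): buf=[47 _ 53], head=2, tail=1, size=2
write(70): buf=[47 70 53], head=2, tail=2, size=3
read(): buf=[47 70 _], head=0, tail=2, size=2
write(66): buf=[47 70 66], head=0, tail=0, size=3
read(): buf=[_ 70 66], head=1, tail=0, size=2
write(18): buf=[18 70 66], head=1, tail=1, size=3
read(): buf=[18 _ 66], head=2, tail=1, size=2
write(26): buf=[18 26 66], head=2, tail=2, size=3
read(): buf=[18 26 _], head=0, tail=2, size=2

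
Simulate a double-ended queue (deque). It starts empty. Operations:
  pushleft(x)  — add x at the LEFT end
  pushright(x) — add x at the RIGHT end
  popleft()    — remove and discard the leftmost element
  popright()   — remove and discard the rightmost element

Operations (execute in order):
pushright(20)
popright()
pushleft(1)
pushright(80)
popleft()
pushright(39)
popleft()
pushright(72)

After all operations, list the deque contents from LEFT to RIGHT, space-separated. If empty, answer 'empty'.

Answer: 39 72

Derivation:
pushright(20): [20]
popright(): []
pushleft(1): [1]
pushright(80): [1, 80]
popleft(): [80]
pushright(39): [80, 39]
popleft(): [39]
pushright(72): [39, 72]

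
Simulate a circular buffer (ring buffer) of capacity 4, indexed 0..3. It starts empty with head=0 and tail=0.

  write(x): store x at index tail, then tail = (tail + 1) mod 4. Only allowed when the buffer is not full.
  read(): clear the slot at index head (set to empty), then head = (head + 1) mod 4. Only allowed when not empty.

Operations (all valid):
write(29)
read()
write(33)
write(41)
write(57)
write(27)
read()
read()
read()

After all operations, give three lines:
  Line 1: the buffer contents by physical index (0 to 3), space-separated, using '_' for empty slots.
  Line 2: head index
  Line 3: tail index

Answer: 27 _ _ _
0
1

Derivation:
write(29): buf=[29 _ _ _], head=0, tail=1, size=1
read(): buf=[_ _ _ _], head=1, tail=1, size=0
write(33): buf=[_ 33 _ _], head=1, tail=2, size=1
write(41): buf=[_ 33 41 _], head=1, tail=3, size=2
write(57): buf=[_ 33 41 57], head=1, tail=0, size=3
write(27): buf=[27 33 41 57], head=1, tail=1, size=4
read(): buf=[27 _ 41 57], head=2, tail=1, size=3
read(): buf=[27 _ _ 57], head=3, tail=1, size=2
read(): buf=[27 _ _ _], head=0, tail=1, size=1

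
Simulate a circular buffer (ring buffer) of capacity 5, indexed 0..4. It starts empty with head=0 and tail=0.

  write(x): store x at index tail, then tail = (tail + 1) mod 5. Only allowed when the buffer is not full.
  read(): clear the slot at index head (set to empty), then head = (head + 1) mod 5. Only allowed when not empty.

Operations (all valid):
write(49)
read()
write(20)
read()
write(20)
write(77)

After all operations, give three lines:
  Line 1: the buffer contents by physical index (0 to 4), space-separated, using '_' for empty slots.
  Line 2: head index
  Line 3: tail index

Answer: _ _ 20 77 _
2
4

Derivation:
write(49): buf=[49 _ _ _ _], head=0, tail=1, size=1
read(): buf=[_ _ _ _ _], head=1, tail=1, size=0
write(20): buf=[_ 20 _ _ _], head=1, tail=2, size=1
read(): buf=[_ _ _ _ _], head=2, tail=2, size=0
write(20): buf=[_ _ 20 _ _], head=2, tail=3, size=1
write(77): buf=[_ _ 20 77 _], head=2, tail=4, size=2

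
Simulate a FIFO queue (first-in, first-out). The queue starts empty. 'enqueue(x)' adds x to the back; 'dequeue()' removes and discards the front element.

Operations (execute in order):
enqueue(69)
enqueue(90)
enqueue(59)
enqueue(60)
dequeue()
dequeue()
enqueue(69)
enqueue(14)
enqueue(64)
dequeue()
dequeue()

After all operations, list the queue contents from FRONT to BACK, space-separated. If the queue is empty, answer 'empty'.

enqueue(69): [69]
enqueue(90): [69, 90]
enqueue(59): [69, 90, 59]
enqueue(60): [69, 90, 59, 60]
dequeue(): [90, 59, 60]
dequeue(): [59, 60]
enqueue(69): [59, 60, 69]
enqueue(14): [59, 60, 69, 14]
enqueue(64): [59, 60, 69, 14, 64]
dequeue(): [60, 69, 14, 64]
dequeue(): [69, 14, 64]

Answer: 69 14 64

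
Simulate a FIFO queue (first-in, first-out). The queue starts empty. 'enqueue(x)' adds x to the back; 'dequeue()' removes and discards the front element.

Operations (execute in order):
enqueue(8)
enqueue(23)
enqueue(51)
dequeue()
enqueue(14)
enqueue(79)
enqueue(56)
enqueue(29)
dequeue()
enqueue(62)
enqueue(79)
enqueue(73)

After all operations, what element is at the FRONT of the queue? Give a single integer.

enqueue(8): queue = [8]
enqueue(23): queue = [8, 23]
enqueue(51): queue = [8, 23, 51]
dequeue(): queue = [23, 51]
enqueue(14): queue = [23, 51, 14]
enqueue(79): queue = [23, 51, 14, 79]
enqueue(56): queue = [23, 51, 14, 79, 56]
enqueue(29): queue = [23, 51, 14, 79, 56, 29]
dequeue(): queue = [51, 14, 79, 56, 29]
enqueue(62): queue = [51, 14, 79, 56, 29, 62]
enqueue(79): queue = [51, 14, 79, 56, 29, 62, 79]
enqueue(73): queue = [51, 14, 79, 56, 29, 62, 79, 73]

Answer: 51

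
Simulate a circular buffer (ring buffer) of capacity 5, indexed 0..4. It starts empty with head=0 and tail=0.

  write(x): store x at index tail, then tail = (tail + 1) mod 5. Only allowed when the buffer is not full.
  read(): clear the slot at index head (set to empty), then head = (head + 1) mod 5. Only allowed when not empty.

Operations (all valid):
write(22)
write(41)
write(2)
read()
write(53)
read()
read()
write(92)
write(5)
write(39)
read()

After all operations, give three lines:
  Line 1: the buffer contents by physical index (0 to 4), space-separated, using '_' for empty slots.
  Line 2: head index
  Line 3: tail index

Answer: 5 39 _ _ 92
4
2

Derivation:
write(22): buf=[22 _ _ _ _], head=0, tail=1, size=1
write(41): buf=[22 41 _ _ _], head=0, tail=2, size=2
write(2): buf=[22 41 2 _ _], head=0, tail=3, size=3
read(): buf=[_ 41 2 _ _], head=1, tail=3, size=2
write(53): buf=[_ 41 2 53 _], head=1, tail=4, size=3
read(): buf=[_ _ 2 53 _], head=2, tail=4, size=2
read(): buf=[_ _ _ 53 _], head=3, tail=4, size=1
write(92): buf=[_ _ _ 53 92], head=3, tail=0, size=2
write(5): buf=[5 _ _ 53 92], head=3, tail=1, size=3
write(39): buf=[5 39 _ 53 92], head=3, tail=2, size=4
read(): buf=[5 39 _ _ 92], head=4, tail=2, size=3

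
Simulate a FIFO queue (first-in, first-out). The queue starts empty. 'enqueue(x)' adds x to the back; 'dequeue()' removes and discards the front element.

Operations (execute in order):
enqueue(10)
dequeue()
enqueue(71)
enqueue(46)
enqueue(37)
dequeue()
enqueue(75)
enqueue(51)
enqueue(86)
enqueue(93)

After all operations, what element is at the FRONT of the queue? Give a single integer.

Answer: 46

Derivation:
enqueue(10): queue = [10]
dequeue(): queue = []
enqueue(71): queue = [71]
enqueue(46): queue = [71, 46]
enqueue(37): queue = [71, 46, 37]
dequeue(): queue = [46, 37]
enqueue(75): queue = [46, 37, 75]
enqueue(51): queue = [46, 37, 75, 51]
enqueue(86): queue = [46, 37, 75, 51, 86]
enqueue(93): queue = [46, 37, 75, 51, 86, 93]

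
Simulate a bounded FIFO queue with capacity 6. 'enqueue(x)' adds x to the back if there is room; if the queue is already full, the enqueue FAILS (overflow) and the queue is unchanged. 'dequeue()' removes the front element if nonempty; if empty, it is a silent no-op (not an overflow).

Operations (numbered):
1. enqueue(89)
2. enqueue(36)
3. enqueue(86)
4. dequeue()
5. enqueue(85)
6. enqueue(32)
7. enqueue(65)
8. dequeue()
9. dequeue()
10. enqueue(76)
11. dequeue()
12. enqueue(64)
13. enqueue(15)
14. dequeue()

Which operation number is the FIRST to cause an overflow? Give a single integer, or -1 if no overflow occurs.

Answer: -1

Derivation:
1. enqueue(89): size=1
2. enqueue(36): size=2
3. enqueue(86): size=3
4. dequeue(): size=2
5. enqueue(85): size=3
6. enqueue(32): size=4
7. enqueue(65): size=5
8. dequeue(): size=4
9. dequeue(): size=3
10. enqueue(76): size=4
11. dequeue(): size=3
12. enqueue(64): size=4
13. enqueue(15): size=5
14. dequeue(): size=4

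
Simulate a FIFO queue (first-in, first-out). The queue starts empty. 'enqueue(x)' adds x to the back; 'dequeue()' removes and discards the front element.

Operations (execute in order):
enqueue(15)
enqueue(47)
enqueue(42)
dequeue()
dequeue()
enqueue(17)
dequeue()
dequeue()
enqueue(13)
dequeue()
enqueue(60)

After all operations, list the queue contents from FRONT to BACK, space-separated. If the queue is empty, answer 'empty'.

enqueue(15): [15]
enqueue(47): [15, 47]
enqueue(42): [15, 47, 42]
dequeue(): [47, 42]
dequeue(): [42]
enqueue(17): [42, 17]
dequeue(): [17]
dequeue(): []
enqueue(13): [13]
dequeue(): []
enqueue(60): [60]

Answer: 60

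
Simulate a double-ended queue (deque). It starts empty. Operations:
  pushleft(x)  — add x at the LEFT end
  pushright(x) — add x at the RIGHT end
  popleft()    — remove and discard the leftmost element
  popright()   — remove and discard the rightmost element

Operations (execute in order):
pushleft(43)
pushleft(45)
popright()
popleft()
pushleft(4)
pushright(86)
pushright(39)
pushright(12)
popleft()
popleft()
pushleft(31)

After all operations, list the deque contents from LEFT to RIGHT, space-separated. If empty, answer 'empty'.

Answer: 31 39 12

Derivation:
pushleft(43): [43]
pushleft(45): [45, 43]
popright(): [45]
popleft(): []
pushleft(4): [4]
pushright(86): [4, 86]
pushright(39): [4, 86, 39]
pushright(12): [4, 86, 39, 12]
popleft(): [86, 39, 12]
popleft(): [39, 12]
pushleft(31): [31, 39, 12]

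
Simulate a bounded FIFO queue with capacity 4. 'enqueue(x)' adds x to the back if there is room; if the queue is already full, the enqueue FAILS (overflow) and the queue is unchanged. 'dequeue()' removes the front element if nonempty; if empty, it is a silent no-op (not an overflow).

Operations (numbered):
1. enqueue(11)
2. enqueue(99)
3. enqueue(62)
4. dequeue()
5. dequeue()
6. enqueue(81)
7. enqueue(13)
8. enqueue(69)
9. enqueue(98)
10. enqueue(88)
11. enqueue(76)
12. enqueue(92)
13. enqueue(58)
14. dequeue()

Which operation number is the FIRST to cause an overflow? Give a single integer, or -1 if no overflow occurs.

Answer: 9

Derivation:
1. enqueue(11): size=1
2. enqueue(99): size=2
3. enqueue(62): size=3
4. dequeue(): size=2
5. dequeue(): size=1
6. enqueue(81): size=2
7. enqueue(13): size=3
8. enqueue(69): size=4
9. enqueue(98): size=4=cap → OVERFLOW (fail)
10. enqueue(88): size=4=cap → OVERFLOW (fail)
11. enqueue(76): size=4=cap → OVERFLOW (fail)
12. enqueue(92): size=4=cap → OVERFLOW (fail)
13. enqueue(58): size=4=cap → OVERFLOW (fail)
14. dequeue(): size=3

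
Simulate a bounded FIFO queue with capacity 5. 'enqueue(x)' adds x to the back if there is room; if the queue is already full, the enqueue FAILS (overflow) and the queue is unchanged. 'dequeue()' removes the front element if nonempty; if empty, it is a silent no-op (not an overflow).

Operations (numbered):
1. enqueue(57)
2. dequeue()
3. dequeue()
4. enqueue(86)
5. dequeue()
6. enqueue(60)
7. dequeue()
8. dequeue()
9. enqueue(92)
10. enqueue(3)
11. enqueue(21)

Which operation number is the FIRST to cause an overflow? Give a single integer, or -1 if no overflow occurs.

1. enqueue(57): size=1
2. dequeue(): size=0
3. dequeue(): empty, no-op, size=0
4. enqueue(86): size=1
5. dequeue(): size=0
6. enqueue(60): size=1
7. dequeue(): size=0
8. dequeue(): empty, no-op, size=0
9. enqueue(92): size=1
10. enqueue(3): size=2
11. enqueue(21): size=3

Answer: -1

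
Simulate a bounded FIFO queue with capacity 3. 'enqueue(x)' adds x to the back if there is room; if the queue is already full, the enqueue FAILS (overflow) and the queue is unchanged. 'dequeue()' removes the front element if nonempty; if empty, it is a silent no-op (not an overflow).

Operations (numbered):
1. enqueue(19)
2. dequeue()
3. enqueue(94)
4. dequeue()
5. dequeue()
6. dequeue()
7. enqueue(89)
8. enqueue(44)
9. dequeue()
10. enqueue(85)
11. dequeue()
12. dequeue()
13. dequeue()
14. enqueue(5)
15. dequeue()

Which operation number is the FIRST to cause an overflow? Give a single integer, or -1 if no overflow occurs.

1. enqueue(19): size=1
2. dequeue(): size=0
3. enqueue(94): size=1
4. dequeue(): size=0
5. dequeue(): empty, no-op, size=0
6. dequeue(): empty, no-op, size=0
7. enqueue(89): size=1
8. enqueue(44): size=2
9. dequeue(): size=1
10. enqueue(85): size=2
11. dequeue(): size=1
12. dequeue(): size=0
13. dequeue(): empty, no-op, size=0
14. enqueue(5): size=1
15. dequeue(): size=0

Answer: -1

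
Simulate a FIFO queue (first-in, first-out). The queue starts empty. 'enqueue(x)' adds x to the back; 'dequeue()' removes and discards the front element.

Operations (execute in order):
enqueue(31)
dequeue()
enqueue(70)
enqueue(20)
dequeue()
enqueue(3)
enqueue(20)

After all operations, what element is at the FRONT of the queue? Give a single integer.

enqueue(31): queue = [31]
dequeue(): queue = []
enqueue(70): queue = [70]
enqueue(20): queue = [70, 20]
dequeue(): queue = [20]
enqueue(3): queue = [20, 3]
enqueue(20): queue = [20, 3, 20]

Answer: 20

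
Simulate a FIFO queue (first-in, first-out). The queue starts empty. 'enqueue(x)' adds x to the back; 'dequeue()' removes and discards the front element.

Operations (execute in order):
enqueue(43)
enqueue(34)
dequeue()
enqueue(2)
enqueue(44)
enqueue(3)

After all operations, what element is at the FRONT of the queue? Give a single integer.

enqueue(43): queue = [43]
enqueue(34): queue = [43, 34]
dequeue(): queue = [34]
enqueue(2): queue = [34, 2]
enqueue(44): queue = [34, 2, 44]
enqueue(3): queue = [34, 2, 44, 3]

Answer: 34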